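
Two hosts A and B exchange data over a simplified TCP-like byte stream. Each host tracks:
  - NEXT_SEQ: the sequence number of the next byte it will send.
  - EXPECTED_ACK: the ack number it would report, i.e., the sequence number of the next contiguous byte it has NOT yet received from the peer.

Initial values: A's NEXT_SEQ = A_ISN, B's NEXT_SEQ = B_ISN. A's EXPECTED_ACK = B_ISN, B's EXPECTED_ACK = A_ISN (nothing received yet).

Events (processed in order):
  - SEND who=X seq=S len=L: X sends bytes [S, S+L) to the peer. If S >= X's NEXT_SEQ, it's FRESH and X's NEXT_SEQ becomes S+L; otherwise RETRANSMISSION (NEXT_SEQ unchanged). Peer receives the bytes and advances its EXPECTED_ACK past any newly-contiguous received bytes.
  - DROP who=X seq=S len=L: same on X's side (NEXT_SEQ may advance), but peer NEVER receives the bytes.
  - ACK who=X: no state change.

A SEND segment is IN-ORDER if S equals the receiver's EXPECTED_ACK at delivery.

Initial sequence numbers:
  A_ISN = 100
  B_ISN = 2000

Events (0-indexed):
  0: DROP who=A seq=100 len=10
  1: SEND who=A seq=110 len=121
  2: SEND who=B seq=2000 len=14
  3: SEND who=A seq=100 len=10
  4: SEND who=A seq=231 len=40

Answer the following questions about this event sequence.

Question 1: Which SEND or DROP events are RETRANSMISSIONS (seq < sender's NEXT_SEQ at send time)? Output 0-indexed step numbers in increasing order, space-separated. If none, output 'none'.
Answer: 3

Derivation:
Step 0: DROP seq=100 -> fresh
Step 1: SEND seq=110 -> fresh
Step 2: SEND seq=2000 -> fresh
Step 3: SEND seq=100 -> retransmit
Step 4: SEND seq=231 -> fresh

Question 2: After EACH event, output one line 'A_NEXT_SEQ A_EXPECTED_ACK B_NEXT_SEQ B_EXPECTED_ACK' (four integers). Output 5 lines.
110 2000 2000 100
231 2000 2000 100
231 2014 2014 100
231 2014 2014 231
271 2014 2014 271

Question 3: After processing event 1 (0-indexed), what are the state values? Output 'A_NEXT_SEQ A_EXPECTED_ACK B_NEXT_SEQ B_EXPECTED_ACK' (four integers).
After event 0: A_seq=110 A_ack=2000 B_seq=2000 B_ack=100
After event 1: A_seq=231 A_ack=2000 B_seq=2000 B_ack=100

231 2000 2000 100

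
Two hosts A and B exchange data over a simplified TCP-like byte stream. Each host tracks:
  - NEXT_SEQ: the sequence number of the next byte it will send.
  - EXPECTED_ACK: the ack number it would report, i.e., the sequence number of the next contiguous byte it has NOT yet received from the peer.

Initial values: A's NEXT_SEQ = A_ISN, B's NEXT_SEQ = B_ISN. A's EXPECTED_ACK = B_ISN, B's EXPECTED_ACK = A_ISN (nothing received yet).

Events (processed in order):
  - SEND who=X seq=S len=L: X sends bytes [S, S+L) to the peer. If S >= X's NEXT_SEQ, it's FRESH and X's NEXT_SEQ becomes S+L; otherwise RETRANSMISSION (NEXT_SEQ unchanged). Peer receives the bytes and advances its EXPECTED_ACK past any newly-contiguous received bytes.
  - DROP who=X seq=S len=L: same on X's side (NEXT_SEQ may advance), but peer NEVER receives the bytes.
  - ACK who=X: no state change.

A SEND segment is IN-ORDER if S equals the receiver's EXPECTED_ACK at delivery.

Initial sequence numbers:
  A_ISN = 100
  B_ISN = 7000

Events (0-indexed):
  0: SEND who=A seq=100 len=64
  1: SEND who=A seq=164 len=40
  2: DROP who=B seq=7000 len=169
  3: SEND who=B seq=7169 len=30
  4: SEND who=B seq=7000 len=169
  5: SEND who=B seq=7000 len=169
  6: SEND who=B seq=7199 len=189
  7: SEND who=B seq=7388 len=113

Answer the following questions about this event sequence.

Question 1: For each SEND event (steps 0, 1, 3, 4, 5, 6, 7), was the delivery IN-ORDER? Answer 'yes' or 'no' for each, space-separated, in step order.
Answer: yes yes no yes no yes yes

Derivation:
Step 0: SEND seq=100 -> in-order
Step 1: SEND seq=164 -> in-order
Step 3: SEND seq=7169 -> out-of-order
Step 4: SEND seq=7000 -> in-order
Step 5: SEND seq=7000 -> out-of-order
Step 6: SEND seq=7199 -> in-order
Step 7: SEND seq=7388 -> in-order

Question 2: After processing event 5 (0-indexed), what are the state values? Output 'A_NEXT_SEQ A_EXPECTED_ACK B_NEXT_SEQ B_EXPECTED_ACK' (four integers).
After event 0: A_seq=164 A_ack=7000 B_seq=7000 B_ack=164
After event 1: A_seq=204 A_ack=7000 B_seq=7000 B_ack=204
After event 2: A_seq=204 A_ack=7000 B_seq=7169 B_ack=204
After event 3: A_seq=204 A_ack=7000 B_seq=7199 B_ack=204
After event 4: A_seq=204 A_ack=7199 B_seq=7199 B_ack=204
After event 5: A_seq=204 A_ack=7199 B_seq=7199 B_ack=204

204 7199 7199 204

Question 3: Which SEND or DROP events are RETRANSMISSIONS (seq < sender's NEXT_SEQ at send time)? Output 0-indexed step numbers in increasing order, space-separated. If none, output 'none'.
Answer: 4 5

Derivation:
Step 0: SEND seq=100 -> fresh
Step 1: SEND seq=164 -> fresh
Step 2: DROP seq=7000 -> fresh
Step 3: SEND seq=7169 -> fresh
Step 4: SEND seq=7000 -> retransmit
Step 5: SEND seq=7000 -> retransmit
Step 6: SEND seq=7199 -> fresh
Step 7: SEND seq=7388 -> fresh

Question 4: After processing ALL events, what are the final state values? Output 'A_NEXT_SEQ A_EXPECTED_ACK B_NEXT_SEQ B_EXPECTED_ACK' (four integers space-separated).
After event 0: A_seq=164 A_ack=7000 B_seq=7000 B_ack=164
After event 1: A_seq=204 A_ack=7000 B_seq=7000 B_ack=204
After event 2: A_seq=204 A_ack=7000 B_seq=7169 B_ack=204
After event 3: A_seq=204 A_ack=7000 B_seq=7199 B_ack=204
After event 4: A_seq=204 A_ack=7199 B_seq=7199 B_ack=204
After event 5: A_seq=204 A_ack=7199 B_seq=7199 B_ack=204
After event 6: A_seq=204 A_ack=7388 B_seq=7388 B_ack=204
After event 7: A_seq=204 A_ack=7501 B_seq=7501 B_ack=204

Answer: 204 7501 7501 204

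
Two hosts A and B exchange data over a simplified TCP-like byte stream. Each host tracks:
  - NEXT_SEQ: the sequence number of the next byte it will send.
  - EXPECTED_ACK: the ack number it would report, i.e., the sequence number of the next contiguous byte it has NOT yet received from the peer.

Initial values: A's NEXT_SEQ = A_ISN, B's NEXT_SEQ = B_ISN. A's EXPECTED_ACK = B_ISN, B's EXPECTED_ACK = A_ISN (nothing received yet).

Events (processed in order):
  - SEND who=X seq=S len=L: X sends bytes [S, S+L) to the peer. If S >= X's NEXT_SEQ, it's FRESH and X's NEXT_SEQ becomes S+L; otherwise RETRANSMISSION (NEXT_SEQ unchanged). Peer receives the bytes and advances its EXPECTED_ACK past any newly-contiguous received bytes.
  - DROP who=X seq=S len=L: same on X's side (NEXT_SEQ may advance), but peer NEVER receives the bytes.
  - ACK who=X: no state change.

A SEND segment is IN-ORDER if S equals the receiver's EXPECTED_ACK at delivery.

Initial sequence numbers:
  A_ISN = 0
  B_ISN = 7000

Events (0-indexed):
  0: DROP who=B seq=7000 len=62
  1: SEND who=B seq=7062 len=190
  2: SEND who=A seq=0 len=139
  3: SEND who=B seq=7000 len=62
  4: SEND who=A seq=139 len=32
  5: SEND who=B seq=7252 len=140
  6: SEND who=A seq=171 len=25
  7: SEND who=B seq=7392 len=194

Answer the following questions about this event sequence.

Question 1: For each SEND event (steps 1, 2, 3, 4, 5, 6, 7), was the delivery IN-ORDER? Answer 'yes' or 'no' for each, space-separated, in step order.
Step 1: SEND seq=7062 -> out-of-order
Step 2: SEND seq=0 -> in-order
Step 3: SEND seq=7000 -> in-order
Step 4: SEND seq=139 -> in-order
Step 5: SEND seq=7252 -> in-order
Step 6: SEND seq=171 -> in-order
Step 7: SEND seq=7392 -> in-order

Answer: no yes yes yes yes yes yes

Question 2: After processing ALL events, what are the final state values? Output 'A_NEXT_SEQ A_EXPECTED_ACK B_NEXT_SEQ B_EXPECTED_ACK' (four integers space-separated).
Answer: 196 7586 7586 196

Derivation:
After event 0: A_seq=0 A_ack=7000 B_seq=7062 B_ack=0
After event 1: A_seq=0 A_ack=7000 B_seq=7252 B_ack=0
After event 2: A_seq=139 A_ack=7000 B_seq=7252 B_ack=139
After event 3: A_seq=139 A_ack=7252 B_seq=7252 B_ack=139
After event 4: A_seq=171 A_ack=7252 B_seq=7252 B_ack=171
After event 5: A_seq=171 A_ack=7392 B_seq=7392 B_ack=171
After event 6: A_seq=196 A_ack=7392 B_seq=7392 B_ack=196
After event 7: A_seq=196 A_ack=7586 B_seq=7586 B_ack=196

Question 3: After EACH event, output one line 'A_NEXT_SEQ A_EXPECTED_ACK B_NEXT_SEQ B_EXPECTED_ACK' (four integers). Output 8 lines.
0 7000 7062 0
0 7000 7252 0
139 7000 7252 139
139 7252 7252 139
171 7252 7252 171
171 7392 7392 171
196 7392 7392 196
196 7586 7586 196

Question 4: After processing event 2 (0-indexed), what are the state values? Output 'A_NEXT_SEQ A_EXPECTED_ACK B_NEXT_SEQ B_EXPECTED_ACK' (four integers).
After event 0: A_seq=0 A_ack=7000 B_seq=7062 B_ack=0
After event 1: A_seq=0 A_ack=7000 B_seq=7252 B_ack=0
After event 2: A_seq=139 A_ack=7000 B_seq=7252 B_ack=139

139 7000 7252 139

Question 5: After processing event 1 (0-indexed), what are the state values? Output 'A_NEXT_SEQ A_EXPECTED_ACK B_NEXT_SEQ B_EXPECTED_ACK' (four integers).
After event 0: A_seq=0 A_ack=7000 B_seq=7062 B_ack=0
After event 1: A_seq=0 A_ack=7000 B_seq=7252 B_ack=0

0 7000 7252 0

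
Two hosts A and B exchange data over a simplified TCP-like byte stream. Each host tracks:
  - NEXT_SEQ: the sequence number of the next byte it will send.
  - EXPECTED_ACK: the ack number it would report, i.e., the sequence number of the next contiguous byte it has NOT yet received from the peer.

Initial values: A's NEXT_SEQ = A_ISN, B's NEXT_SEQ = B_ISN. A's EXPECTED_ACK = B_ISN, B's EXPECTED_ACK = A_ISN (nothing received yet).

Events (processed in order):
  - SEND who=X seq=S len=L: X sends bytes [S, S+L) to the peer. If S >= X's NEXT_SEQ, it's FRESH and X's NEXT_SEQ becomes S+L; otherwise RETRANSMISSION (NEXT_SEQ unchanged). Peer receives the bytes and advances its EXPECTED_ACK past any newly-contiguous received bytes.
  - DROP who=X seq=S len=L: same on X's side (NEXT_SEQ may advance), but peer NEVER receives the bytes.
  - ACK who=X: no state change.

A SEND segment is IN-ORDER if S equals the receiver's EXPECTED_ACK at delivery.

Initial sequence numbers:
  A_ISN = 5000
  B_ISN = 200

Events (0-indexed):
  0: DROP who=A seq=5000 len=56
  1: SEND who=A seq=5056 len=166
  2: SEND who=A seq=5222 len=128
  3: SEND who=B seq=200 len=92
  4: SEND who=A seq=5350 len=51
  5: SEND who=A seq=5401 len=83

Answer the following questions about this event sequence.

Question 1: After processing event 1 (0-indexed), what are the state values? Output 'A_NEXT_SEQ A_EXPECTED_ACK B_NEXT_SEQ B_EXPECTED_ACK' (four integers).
After event 0: A_seq=5056 A_ack=200 B_seq=200 B_ack=5000
After event 1: A_seq=5222 A_ack=200 B_seq=200 B_ack=5000

5222 200 200 5000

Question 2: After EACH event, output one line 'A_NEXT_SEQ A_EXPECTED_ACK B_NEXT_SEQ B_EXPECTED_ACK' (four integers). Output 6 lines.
5056 200 200 5000
5222 200 200 5000
5350 200 200 5000
5350 292 292 5000
5401 292 292 5000
5484 292 292 5000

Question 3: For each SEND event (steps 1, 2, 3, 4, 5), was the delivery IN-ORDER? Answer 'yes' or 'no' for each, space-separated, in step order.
Answer: no no yes no no

Derivation:
Step 1: SEND seq=5056 -> out-of-order
Step 2: SEND seq=5222 -> out-of-order
Step 3: SEND seq=200 -> in-order
Step 4: SEND seq=5350 -> out-of-order
Step 5: SEND seq=5401 -> out-of-order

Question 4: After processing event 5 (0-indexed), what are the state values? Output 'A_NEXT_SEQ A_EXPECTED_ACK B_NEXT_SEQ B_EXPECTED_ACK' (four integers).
After event 0: A_seq=5056 A_ack=200 B_seq=200 B_ack=5000
After event 1: A_seq=5222 A_ack=200 B_seq=200 B_ack=5000
After event 2: A_seq=5350 A_ack=200 B_seq=200 B_ack=5000
After event 3: A_seq=5350 A_ack=292 B_seq=292 B_ack=5000
After event 4: A_seq=5401 A_ack=292 B_seq=292 B_ack=5000
After event 5: A_seq=5484 A_ack=292 B_seq=292 B_ack=5000

5484 292 292 5000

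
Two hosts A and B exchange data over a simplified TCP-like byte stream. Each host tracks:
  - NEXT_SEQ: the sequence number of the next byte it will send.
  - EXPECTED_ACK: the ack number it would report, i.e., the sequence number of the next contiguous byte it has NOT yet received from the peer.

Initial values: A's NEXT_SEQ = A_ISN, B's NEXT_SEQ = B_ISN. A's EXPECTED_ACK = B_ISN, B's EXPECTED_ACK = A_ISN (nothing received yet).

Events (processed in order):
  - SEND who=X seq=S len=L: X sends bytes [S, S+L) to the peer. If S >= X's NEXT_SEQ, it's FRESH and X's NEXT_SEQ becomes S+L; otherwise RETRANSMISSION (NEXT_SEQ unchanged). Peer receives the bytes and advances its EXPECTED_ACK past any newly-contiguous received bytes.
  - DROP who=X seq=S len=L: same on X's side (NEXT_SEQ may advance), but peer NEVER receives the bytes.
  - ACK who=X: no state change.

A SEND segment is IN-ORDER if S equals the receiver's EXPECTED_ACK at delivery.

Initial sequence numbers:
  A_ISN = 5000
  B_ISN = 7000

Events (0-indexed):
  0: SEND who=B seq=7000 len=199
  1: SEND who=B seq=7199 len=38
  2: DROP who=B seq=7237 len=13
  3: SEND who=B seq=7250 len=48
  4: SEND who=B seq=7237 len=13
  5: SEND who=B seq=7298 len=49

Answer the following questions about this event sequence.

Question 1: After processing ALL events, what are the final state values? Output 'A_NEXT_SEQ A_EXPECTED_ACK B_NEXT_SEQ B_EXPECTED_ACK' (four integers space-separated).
Answer: 5000 7347 7347 5000

Derivation:
After event 0: A_seq=5000 A_ack=7199 B_seq=7199 B_ack=5000
After event 1: A_seq=5000 A_ack=7237 B_seq=7237 B_ack=5000
After event 2: A_seq=5000 A_ack=7237 B_seq=7250 B_ack=5000
After event 3: A_seq=5000 A_ack=7237 B_seq=7298 B_ack=5000
After event 4: A_seq=5000 A_ack=7298 B_seq=7298 B_ack=5000
After event 5: A_seq=5000 A_ack=7347 B_seq=7347 B_ack=5000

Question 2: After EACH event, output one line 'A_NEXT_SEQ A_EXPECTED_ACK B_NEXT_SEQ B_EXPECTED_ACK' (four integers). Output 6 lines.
5000 7199 7199 5000
5000 7237 7237 5000
5000 7237 7250 5000
5000 7237 7298 5000
5000 7298 7298 5000
5000 7347 7347 5000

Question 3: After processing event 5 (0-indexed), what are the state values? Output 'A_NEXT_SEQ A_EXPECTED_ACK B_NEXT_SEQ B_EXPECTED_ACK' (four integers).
After event 0: A_seq=5000 A_ack=7199 B_seq=7199 B_ack=5000
After event 1: A_seq=5000 A_ack=7237 B_seq=7237 B_ack=5000
After event 2: A_seq=5000 A_ack=7237 B_seq=7250 B_ack=5000
After event 3: A_seq=5000 A_ack=7237 B_seq=7298 B_ack=5000
After event 4: A_seq=5000 A_ack=7298 B_seq=7298 B_ack=5000
After event 5: A_seq=5000 A_ack=7347 B_seq=7347 B_ack=5000

5000 7347 7347 5000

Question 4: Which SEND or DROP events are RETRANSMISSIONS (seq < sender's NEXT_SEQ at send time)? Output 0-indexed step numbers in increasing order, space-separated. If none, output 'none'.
Step 0: SEND seq=7000 -> fresh
Step 1: SEND seq=7199 -> fresh
Step 2: DROP seq=7237 -> fresh
Step 3: SEND seq=7250 -> fresh
Step 4: SEND seq=7237 -> retransmit
Step 5: SEND seq=7298 -> fresh

Answer: 4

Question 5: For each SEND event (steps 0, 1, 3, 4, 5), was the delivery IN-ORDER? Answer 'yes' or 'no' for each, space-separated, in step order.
Answer: yes yes no yes yes

Derivation:
Step 0: SEND seq=7000 -> in-order
Step 1: SEND seq=7199 -> in-order
Step 3: SEND seq=7250 -> out-of-order
Step 4: SEND seq=7237 -> in-order
Step 5: SEND seq=7298 -> in-order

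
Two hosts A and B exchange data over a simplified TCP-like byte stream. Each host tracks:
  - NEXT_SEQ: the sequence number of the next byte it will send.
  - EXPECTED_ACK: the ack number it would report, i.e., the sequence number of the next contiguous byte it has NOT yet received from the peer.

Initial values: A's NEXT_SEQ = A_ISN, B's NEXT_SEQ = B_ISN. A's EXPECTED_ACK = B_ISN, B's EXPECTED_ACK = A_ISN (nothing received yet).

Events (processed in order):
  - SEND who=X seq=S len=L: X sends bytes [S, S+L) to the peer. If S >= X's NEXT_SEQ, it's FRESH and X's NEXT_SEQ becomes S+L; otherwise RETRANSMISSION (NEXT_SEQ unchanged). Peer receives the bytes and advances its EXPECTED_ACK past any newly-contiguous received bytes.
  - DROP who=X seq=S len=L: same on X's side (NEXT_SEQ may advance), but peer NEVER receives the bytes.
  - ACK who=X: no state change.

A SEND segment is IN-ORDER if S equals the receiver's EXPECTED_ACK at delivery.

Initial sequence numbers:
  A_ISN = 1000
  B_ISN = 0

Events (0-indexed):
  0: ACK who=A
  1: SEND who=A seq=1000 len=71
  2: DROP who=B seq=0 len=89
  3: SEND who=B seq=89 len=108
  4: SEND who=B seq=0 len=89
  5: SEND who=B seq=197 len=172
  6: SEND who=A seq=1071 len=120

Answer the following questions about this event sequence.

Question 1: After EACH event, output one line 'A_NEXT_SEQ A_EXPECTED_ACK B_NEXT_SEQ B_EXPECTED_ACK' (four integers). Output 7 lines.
1000 0 0 1000
1071 0 0 1071
1071 0 89 1071
1071 0 197 1071
1071 197 197 1071
1071 369 369 1071
1191 369 369 1191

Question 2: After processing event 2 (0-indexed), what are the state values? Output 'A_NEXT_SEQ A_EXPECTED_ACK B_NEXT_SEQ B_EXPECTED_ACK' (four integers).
After event 0: A_seq=1000 A_ack=0 B_seq=0 B_ack=1000
After event 1: A_seq=1071 A_ack=0 B_seq=0 B_ack=1071
After event 2: A_seq=1071 A_ack=0 B_seq=89 B_ack=1071

1071 0 89 1071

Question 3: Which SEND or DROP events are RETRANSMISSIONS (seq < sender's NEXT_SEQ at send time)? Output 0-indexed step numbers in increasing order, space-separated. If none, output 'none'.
Answer: 4

Derivation:
Step 1: SEND seq=1000 -> fresh
Step 2: DROP seq=0 -> fresh
Step 3: SEND seq=89 -> fresh
Step 4: SEND seq=0 -> retransmit
Step 5: SEND seq=197 -> fresh
Step 6: SEND seq=1071 -> fresh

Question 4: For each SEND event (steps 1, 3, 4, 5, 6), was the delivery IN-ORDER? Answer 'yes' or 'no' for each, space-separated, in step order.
Step 1: SEND seq=1000 -> in-order
Step 3: SEND seq=89 -> out-of-order
Step 4: SEND seq=0 -> in-order
Step 5: SEND seq=197 -> in-order
Step 6: SEND seq=1071 -> in-order

Answer: yes no yes yes yes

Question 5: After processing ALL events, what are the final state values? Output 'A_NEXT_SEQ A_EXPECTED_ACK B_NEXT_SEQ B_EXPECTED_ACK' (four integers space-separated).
After event 0: A_seq=1000 A_ack=0 B_seq=0 B_ack=1000
After event 1: A_seq=1071 A_ack=0 B_seq=0 B_ack=1071
After event 2: A_seq=1071 A_ack=0 B_seq=89 B_ack=1071
After event 3: A_seq=1071 A_ack=0 B_seq=197 B_ack=1071
After event 4: A_seq=1071 A_ack=197 B_seq=197 B_ack=1071
After event 5: A_seq=1071 A_ack=369 B_seq=369 B_ack=1071
After event 6: A_seq=1191 A_ack=369 B_seq=369 B_ack=1191

Answer: 1191 369 369 1191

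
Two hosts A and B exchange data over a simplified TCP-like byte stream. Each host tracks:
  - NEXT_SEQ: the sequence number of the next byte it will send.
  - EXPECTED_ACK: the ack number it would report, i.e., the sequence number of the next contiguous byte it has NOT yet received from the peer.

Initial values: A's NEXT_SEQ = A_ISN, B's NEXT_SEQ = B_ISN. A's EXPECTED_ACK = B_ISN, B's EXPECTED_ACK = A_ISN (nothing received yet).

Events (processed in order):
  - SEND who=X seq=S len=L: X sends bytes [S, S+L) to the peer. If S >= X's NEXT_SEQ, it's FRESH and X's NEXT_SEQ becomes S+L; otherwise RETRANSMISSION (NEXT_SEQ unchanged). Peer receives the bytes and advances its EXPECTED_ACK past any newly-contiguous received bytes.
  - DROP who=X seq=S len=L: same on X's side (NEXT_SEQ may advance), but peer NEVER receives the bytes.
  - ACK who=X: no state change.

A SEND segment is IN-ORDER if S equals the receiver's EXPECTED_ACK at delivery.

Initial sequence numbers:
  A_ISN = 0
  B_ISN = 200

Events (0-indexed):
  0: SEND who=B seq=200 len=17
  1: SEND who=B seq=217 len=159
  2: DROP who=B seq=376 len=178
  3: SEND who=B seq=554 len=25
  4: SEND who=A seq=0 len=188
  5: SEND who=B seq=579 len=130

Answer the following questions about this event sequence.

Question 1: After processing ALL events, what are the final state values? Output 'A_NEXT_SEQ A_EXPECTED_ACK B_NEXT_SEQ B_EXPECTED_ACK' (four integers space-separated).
Answer: 188 376 709 188

Derivation:
After event 0: A_seq=0 A_ack=217 B_seq=217 B_ack=0
After event 1: A_seq=0 A_ack=376 B_seq=376 B_ack=0
After event 2: A_seq=0 A_ack=376 B_seq=554 B_ack=0
After event 3: A_seq=0 A_ack=376 B_seq=579 B_ack=0
After event 4: A_seq=188 A_ack=376 B_seq=579 B_ack=188
After event 5: A_seq=188 A_ack=376 B_seq=709 B_ack=188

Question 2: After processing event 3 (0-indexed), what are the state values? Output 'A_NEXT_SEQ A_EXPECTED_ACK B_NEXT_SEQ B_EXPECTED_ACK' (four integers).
After event 0: A_seq=0 A_ack=217 B_seq=217 B_ack=0
After event 1: A_seq=0 A_ack=376 B_seq=376 B_ack=0
After event 2: A_seq=0 A_ack=376 B_seq=554 B_ack=0
After event 3: A_seq=0 A_ack=376 B_seq=579 B_ack=0

0 376 579 0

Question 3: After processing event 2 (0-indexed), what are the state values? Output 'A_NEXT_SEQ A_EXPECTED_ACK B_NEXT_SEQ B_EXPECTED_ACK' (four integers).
After event 0: A_seq=0 A_ack=217 B_seq=217 B_ack=0
After event 1: A_seq=0 A_ack=376 B_seq=376 B_ack=0
After event 2: A_seq=0 A_ack=376 B_seq=554 B_ack=0

0 376 554 0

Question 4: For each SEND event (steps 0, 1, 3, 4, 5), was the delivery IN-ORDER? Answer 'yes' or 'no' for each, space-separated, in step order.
Step 0: SEND seq=200 -> in-order
Step 1: SEND seq=217 -> in-order
Step 3: SEND seq=554 -> out-of-order
Step 4: SEND seq=0 -> in-order
Step 5: SEND seq=579 -> out-of-order

Answer: yes yes no yes no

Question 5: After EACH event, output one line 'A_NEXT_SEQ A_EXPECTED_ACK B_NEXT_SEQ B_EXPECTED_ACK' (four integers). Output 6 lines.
0 217 217 0
0 376 376 0
0 376 554 0
0 376 579 0
188 376 579 188
188 376 709 188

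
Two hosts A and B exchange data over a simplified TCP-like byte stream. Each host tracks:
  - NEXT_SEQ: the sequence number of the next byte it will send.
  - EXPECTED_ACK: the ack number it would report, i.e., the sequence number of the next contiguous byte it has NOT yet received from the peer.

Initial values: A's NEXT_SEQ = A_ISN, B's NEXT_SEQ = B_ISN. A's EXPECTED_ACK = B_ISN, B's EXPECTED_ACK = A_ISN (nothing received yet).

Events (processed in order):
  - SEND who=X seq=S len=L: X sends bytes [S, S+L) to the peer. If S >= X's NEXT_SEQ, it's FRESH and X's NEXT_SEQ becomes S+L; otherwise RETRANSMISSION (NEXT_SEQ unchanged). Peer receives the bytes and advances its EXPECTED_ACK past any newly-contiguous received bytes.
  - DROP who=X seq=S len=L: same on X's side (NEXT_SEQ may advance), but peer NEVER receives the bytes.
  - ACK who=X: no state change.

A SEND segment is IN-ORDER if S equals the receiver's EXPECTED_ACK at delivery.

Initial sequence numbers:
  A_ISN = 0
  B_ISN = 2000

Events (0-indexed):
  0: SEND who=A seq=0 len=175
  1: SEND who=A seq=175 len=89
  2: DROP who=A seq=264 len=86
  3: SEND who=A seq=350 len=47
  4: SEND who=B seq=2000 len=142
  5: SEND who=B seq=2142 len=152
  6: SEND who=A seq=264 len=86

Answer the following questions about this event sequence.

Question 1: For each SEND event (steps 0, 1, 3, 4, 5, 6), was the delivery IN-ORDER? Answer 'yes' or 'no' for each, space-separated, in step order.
Answer: yes yes no yes yes yes

Derivation:
Step 0: SEND seq=0 -> in-order
Step 1: SEND seq=175 -> in-order
Step 3: SEND seq=350 -> out-of-order
Step 4: SEND seq=2000 -> in-order
Step 5: SEND seq=2142 -> in-order
Step 6: SEND seq=264 -> in-order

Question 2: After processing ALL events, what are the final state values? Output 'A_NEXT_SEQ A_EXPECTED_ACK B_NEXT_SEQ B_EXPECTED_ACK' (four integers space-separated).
Answer: 397 2294 2294 397

Derivation:
After event 0: A_seq=175 A_ack=2000 B_seq=2000 B_ack=175
After event 1: A_seq=264 A_ack=2000 B_seq=2000 B_ack=264
After event 2: A_seq=350 A_ack=2000 B_seq=2000 B_ack=264
After event 3: A_seq=397 A_ack=2000 B_seq=2000 B_ack=264
After event 4: A_seq=397 A_ack=2142 B_seq=2142 B_ack=264
After event 5: A_seq=397 A_ack=2294 B_seq=2294 B_ack=264
After event 6: A_seq=397 A_ack=2294 B_seq=2294 B_ack=397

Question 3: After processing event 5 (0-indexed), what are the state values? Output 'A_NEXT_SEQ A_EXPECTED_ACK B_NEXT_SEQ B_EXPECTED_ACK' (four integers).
After event 0: A_seq=175 A_ack=2000 B_seq=2000 B_ack=175
After event 1: A_seq=264 A_ack=2000 B_seq=2000 B_ack=264
After event 2: A_seq=350 A_ack=2000 B_seq=2000 B_ack=264
After event 3: A_seq=397 A_ack=2000 B_seq=2000 B_ack=264
After event 4: A_seq=397 A_ack=2142 B_seq=2142 B_ack=264
After event 5: A_seq=397 A_ack=2294 B_seq=2294 B_ack=264

397 2294 2294 264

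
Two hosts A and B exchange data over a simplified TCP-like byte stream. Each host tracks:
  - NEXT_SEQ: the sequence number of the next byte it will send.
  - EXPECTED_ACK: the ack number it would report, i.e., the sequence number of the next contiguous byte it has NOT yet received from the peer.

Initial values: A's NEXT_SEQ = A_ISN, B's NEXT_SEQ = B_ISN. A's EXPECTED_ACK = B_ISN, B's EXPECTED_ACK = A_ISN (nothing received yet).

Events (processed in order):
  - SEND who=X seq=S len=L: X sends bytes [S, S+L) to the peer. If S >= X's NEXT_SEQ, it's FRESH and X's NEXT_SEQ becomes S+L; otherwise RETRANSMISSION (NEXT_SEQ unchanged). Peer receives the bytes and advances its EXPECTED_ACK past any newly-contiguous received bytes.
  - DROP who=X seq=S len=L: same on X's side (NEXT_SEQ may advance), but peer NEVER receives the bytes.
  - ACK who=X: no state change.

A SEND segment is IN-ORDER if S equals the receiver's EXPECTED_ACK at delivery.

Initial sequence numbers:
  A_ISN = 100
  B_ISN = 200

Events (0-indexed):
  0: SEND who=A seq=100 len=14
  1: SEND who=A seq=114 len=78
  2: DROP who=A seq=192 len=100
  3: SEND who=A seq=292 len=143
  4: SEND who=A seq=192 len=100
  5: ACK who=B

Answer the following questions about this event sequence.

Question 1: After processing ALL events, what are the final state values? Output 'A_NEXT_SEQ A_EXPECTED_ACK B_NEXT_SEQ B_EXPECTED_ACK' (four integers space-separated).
After event 0: A_seq=114 A_ack=200 B_seq=200 B_ack=114
After event 1: A_seq=192 A_ack=200 B_seq=200 B_ack=192
After event 2: A_seq=292 A_ack=200 B_seq=200 B_ack=192
After event 3: A_seq=435 A_ack=200 B_seq=200 B_ack=192
After event 4: A_seq=435 A_ack=200 B_seq=200 B_ack=435
After event 5: A_seq=435 A_ack=200 B_seq=200 B_ack=435

Answer: 435 200 200 435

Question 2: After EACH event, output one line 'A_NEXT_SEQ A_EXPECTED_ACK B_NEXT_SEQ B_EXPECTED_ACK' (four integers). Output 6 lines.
114 200 200 114
192 200 200 192
292 200 200 192
435 200 200 192
435 200 200 435
435 200 200 435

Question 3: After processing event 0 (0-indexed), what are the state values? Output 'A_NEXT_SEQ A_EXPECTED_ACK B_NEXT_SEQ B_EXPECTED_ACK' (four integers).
After event 0: A_seq=114 A_ack=200 B_seq=200 B_ack=114

114 200 200 114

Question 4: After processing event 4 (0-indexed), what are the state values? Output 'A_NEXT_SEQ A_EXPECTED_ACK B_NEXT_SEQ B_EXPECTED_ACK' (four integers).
After event 0: A_seq=114 A_ack=200 B_seq=200 B_ack=114
After event 1: A_seq=192 A_ack=200 B_seq=200 B_ack=192
After event 2: A_seq=292 A_ack=200 B_seq=200 B_ack=192
After event 3: A_seq=435 A_ack=200 B_seq=200 B_ack=192
After event 4: A_seq=435 A_ack=200 B_seq=200 B_ack=435

435 200 200 435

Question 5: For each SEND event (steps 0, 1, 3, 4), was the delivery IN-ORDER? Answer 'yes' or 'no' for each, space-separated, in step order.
Answer: yes yes no yes

Derivation:
Step 0: SEND seq=100 -> in-order
Step 1: SEND seq=114 -> in-order
Step 3: SEND seq=292 -> out-of-order
Step 4: SEND seq=192 -> in-order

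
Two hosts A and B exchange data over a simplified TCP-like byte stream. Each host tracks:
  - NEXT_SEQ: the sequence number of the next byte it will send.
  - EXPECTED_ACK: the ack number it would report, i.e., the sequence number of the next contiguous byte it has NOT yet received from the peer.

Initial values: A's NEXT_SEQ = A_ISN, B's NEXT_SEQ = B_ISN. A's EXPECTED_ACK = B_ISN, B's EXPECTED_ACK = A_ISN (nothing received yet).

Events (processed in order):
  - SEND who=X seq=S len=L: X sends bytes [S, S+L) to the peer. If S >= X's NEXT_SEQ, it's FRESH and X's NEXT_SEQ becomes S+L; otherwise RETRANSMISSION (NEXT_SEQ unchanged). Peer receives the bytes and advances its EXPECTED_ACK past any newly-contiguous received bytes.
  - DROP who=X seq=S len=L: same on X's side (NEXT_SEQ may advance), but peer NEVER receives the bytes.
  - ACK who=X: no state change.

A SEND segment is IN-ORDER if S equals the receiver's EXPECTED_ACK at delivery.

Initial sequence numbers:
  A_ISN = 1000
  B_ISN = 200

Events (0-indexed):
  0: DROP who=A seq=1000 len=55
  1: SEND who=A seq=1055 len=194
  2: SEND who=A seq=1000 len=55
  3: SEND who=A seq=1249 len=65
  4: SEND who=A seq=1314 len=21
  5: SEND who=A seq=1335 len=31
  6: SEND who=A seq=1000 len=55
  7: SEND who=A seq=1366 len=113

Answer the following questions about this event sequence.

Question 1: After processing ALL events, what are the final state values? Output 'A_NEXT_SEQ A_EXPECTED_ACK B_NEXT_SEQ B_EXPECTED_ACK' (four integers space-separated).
Answer: 1479 200 200 1479

Derivation:
After event 0: A_seq=1055 A_ack=200 B_seq=200 B_ack=1000
After event 1: A_seq=1249 A_ack=200 B_seq=200 B_ack=1000
After event 2: A_seq=1249 A_ack=200 B_seq=200 B_ack=1249
After event 3: A_seq=1314 A_ack=200 B_seq=200 B_ack=1314
After event 4: A_seq=1335 A_ack=200 B_seq=200 B_ack=1335
After event 5: A_seq=1366 A_ack=200 B_seq=200 B_ack=1366
After event 6: A_seq=1366 A_ack=200 B_seq=200 B_ack=1366
After event 7: A_seq=1479 A_ack=200 B_seq=200 B_ack=1479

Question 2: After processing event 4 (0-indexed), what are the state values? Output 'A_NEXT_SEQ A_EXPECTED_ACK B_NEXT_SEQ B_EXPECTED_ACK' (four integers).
After event 0: A_seq=1055 A_ack=200 B_seq=200 B_ack=1000
After event 1: A_seq=1249 A_ack=200 B_seq=200 B_ack=1000
After event 2: A_seq=1249 A_ack=200 B_seq=200 B_ack=1249
After event 3: A_seq=1314 A_ack=200 B_seq=200 B_ack=1314
After event 4: A_seq=1335 A_ack=200 B_seq=200 B_ack=1335

1335 200 200 1335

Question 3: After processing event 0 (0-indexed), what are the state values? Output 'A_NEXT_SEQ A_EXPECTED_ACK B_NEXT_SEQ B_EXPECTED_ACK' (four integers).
After event 0: A_seq=1055 A_ack=200 B_seq=200 B_ack=1000

1055 200 200 1000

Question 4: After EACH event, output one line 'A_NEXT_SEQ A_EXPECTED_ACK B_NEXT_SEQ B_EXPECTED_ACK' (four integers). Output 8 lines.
1055 200 200 1000
1249 200 200 1000
1249 200 200 1249
1314 200 200 1314
1335 200 200 1335
1366 200 200 1366
1366 200 200 1366
1479 200 200 1479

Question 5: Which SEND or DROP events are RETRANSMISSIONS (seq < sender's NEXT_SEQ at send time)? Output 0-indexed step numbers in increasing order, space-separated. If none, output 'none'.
Answer: 2 6

Derivation:
Step 0: DROP seq=1000 -> fresh
Step 1: SEND seq=1055 -> fresh
Step 2: SEND seq=1000 -> retransmit
Step 3: SEND seq=1249 -> fresh
Step 4: SEND seq=1314 -> fresh
Step 5: SEND seq=1335 -> fresh
Step 6: SEND seq=1000 -> retransmit
Step 7: SEND seq=1366 -> fresh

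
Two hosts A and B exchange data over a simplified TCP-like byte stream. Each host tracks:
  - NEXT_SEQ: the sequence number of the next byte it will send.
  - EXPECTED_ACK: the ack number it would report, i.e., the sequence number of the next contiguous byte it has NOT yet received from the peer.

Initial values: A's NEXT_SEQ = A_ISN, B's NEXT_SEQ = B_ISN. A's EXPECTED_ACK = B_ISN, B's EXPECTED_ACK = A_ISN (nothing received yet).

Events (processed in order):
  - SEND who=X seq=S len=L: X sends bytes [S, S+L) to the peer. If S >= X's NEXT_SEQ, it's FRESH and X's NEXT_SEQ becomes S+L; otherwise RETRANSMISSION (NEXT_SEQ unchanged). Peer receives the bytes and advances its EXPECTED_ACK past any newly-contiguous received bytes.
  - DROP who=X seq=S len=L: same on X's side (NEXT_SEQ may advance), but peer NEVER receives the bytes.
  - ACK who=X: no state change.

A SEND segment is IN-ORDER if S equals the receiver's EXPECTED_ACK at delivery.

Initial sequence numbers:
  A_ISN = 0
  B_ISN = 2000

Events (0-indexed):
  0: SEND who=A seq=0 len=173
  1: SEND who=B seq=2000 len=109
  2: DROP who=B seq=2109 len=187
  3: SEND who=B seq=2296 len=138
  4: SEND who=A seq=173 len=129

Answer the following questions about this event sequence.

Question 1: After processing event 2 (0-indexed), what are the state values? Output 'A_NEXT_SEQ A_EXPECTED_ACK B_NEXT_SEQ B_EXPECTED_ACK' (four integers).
After event 0: A_seq=173 A_ack=2000 B_seq=2000 B_ack=173
After event 1: A_seq=173 A_ack=2109 B_seq=2109 B_ack=173
After event 2: A_seq=173 A_ack=2109 B_seq=2296 B_ack=173

173 2109 2296 173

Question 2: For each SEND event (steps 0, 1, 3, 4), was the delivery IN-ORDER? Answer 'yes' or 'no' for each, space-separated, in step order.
Answer: yes yes no yes

Derivation:
Step 0: SEND seq=0 -> in-order
Step 1: SEND seq=2000 -> in-order
Step 3: SEND seq=2296 -> out-of-order
Step 4: SEND seq=173 -> in-order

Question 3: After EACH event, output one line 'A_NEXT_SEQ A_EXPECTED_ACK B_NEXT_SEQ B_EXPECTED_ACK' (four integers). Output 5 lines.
173 2000 2000 173
173 2109 2109 173
173 2109 2296 173
173 2109 2434 173
302 2109 2434 302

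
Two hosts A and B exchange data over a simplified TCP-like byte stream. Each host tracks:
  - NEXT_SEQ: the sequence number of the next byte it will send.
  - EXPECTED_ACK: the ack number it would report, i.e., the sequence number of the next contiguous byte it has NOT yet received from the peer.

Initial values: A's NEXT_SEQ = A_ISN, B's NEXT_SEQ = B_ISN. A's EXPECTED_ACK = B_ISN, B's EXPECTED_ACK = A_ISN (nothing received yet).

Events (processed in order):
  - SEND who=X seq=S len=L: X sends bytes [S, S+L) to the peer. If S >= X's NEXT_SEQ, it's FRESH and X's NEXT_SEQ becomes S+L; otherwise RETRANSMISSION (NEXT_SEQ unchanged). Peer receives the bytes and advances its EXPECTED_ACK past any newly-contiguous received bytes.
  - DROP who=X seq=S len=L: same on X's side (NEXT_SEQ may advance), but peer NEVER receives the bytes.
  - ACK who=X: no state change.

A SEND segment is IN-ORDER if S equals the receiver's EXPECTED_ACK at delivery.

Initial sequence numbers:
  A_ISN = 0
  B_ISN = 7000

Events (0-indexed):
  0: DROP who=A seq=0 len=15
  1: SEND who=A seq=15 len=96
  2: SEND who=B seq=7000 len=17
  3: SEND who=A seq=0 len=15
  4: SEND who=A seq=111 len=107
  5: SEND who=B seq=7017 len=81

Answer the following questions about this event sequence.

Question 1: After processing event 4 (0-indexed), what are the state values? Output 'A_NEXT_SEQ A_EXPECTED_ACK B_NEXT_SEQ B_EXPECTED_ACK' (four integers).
After event 0: A_seq=15 A_ack=7000 B_seq=7000 B_ack=0
After event 1: A_seq=111 A_ack=7000 B_seq=7000 B_ack=0
After event 2: A_seq=111 A_ack=7017 B_seq=7017 B_ack=0
After event 3: A_seq=111 A_ack=7017 B_seq=7017 B_ack=111
After event 4: A_seq=218 A_ack=7017 B_seq=7017 B_ack=218

218 7017 7017 218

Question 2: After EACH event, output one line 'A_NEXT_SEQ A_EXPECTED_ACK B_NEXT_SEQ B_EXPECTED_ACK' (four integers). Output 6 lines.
15 7000 7000 0
111 7000 7000 0
111 7017 7017 0
111 7017 7017 111
218 7017 7017 218
218 7098 7098 218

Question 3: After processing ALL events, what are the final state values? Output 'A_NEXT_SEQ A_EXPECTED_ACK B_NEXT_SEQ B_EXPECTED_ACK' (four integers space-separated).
After event 0: A_seq=15 A_ack=7000 B_seq=7000 B_ack=0
After event 1: A_seq=111 A_ack=7000 B_seq=7000 B_ack=0
After event 2: A_seq=111 A_ack=7017 B_seq=7017 B_ack=0
After event 3: A_seq=111 A_ack=7017 B_seq=7017 B_ack=111
After event 4: A_seq=218 A_ack=7017 B_seq=7017 B_ack=218
After event 5: A_seq=218 A_ack=7098 B_seq=7098 B_ack=218

Answer: 218 7098 7098 218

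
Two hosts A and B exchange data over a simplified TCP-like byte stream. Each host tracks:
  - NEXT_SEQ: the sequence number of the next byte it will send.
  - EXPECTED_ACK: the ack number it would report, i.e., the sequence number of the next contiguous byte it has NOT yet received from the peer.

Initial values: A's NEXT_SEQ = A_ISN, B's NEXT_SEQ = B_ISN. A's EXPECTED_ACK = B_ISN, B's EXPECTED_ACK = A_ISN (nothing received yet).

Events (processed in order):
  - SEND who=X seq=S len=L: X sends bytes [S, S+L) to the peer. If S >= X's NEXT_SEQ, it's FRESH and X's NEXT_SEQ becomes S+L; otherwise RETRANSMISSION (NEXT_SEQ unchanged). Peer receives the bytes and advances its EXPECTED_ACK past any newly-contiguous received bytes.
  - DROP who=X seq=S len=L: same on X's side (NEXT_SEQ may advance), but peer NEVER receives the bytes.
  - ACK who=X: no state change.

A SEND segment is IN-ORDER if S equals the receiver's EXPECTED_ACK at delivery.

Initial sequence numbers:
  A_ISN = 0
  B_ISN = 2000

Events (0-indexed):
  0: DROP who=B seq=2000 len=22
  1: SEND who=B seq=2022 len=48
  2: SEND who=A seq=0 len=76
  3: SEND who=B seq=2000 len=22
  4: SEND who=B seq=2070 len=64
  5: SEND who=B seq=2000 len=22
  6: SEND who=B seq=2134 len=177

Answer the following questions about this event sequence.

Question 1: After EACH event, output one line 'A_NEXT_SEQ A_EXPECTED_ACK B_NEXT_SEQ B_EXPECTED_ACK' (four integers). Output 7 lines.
0 2000 2022 0
0 2000 2070 0
76 2000 2070 76
76 2070 2070 76
76 2134 2134 76
76 2134 2134 76
76 2311 2311 76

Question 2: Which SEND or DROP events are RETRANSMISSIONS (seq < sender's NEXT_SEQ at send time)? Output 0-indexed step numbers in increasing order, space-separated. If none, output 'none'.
Answer: 3 5

Derivation:
Step 0: DROP seq=2000 -> fresh
Step 1: SEND seq=2022 -> fresh
Step 2: SEND seq=0 -> fresh
Step 3: SEND seq=2000 -> retransmit
Step 4: SEND seq=2070 -> fresh
Step 5: SEND seq=2000 -> retransmit
Step 6: SEND seq=2134 -> fresh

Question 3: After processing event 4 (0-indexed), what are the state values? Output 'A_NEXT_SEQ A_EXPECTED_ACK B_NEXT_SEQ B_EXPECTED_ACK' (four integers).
After event 0: A_seq=0 A_ack=2000 B_seq=2022 B_ack=0
After event 1: A_seq=0 A_ack=2000 B_seq=2070 B_ack=0
After event 2: A_seq=76 A_ack=2000 B_seq=2070 B_ack=76
After event 3: A_seq=76 A_ack=2070 B_seq=2070 B_ack=76
After event 4: A_seq=76 A_ack=2134 B_seq=2134 B_ack=76

76 2134 2134 76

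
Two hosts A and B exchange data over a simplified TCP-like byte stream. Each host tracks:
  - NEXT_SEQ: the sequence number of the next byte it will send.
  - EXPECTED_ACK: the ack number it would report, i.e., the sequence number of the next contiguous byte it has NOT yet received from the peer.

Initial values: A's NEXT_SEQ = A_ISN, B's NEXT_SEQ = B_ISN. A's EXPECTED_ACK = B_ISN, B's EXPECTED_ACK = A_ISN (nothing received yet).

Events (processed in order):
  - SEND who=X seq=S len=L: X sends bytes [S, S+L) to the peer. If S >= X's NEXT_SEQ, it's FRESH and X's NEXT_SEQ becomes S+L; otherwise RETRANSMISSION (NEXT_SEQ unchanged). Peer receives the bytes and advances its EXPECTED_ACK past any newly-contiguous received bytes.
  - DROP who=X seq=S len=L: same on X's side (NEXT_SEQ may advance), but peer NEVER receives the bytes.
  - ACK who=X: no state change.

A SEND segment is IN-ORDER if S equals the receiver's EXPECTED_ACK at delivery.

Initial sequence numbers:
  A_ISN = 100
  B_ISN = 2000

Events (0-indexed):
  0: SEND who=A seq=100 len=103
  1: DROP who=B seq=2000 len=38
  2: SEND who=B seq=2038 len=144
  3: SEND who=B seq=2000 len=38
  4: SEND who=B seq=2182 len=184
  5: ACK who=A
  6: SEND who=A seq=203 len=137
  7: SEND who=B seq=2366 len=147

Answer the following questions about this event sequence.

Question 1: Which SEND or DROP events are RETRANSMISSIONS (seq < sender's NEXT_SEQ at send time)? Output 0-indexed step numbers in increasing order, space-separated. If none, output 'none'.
Answer: 3

Derivation:
Step 0: SEND seq=100 -> fresh
Step 1: DROP seq=2000 -> fresh
Step 2: SEND seq=2038 -> fresh
Step 3: SEND seq=2000 -> retransmit
Step 4: SEND seq=2182 -> fresh
Step 6: SEND seq=203 -> fresh
Step 7: SEND seq=2366 -> fresh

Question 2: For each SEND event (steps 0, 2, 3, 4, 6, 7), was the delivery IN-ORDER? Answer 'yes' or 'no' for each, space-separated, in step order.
Answer: yes no yes yes yes yes

Derivation:
Step 0: SEND seq=100 -> in-order
Step 2: SEND seq=2038 -> out-of-order
Step 3: SEND seq=2000 -> in-order
Step 4: SEND seq=2182 -> in-order
Step 6: SEND seq=203 -> in-order
Step 7: SEND seq=2366 -> in-order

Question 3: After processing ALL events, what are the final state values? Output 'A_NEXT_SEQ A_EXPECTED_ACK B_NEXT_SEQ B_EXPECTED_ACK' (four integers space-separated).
Answer: 340 2513 2513 340

Derivation:
After event 0: A_seq=203 A_ack=2000 B_seq=2000 B_ack=203
After event 1: A_seq=203 A_ack=2000 B_seq=2038 B_ack=203
After event 2: A_seq=203 A_ack=2000 B_seq=2182 B_ack=203
After event 3: A_seq=203 A_ack=2182 B_seq=2182 B_ack=203
After event 4: A_seq=203 A_ack=2366 B_seq=2366 B_ack=203
After event 5: A_seq=203 A_ack=2366 B_seq=2366 B_ack=203
After event 6: A_seq=340 A_ack=2366 B_seq=2366 B_ack=340
After event 7: A_seq=340 A_ack=2513 B_seq=2513 B_ack=340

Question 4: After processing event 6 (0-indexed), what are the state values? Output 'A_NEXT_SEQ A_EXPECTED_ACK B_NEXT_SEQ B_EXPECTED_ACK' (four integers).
After event 0: A_seq=203 A_ack=2000 B_seq=2000 B_ack=203
After event 1: A_seq=203 A_ack=2000 B_seq=2038 B_ack=203
After event 2: A_seq=203 A_ack=2000 B_seq=2182 B_ack=203
After event 3: A_seq=203 A_ack=2182 B_seq=2182 B_ack=203
After event 4: A_seq=203 A_ack=2366 B_seq=2366 B_ack=203
After event 5: A_seq=203 A_ack=2366 B_seq=2366 B_ack=203
After event 6: A_seq=340 A_ack=2366 B_seq=2366 B_ack=340

340 2366 2366 340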